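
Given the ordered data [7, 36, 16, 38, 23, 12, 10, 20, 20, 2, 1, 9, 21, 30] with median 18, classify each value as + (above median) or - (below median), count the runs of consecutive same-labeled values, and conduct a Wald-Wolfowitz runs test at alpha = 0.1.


Step 1: Compute median = 18; label A = above, B = below.
Labels in order: BABAABBAABBBAA  (n_A = 7, n_B = 7)
Step 2: Count runs R = 8.
Step 3: Under H0 (random ordering), E[R] = 2*n_A*n_B/(n_A+n_B) + 1 = 2*7*7/14 + 1 = 8.0000.
        Var[R] = 2*n_A*n_B*(2*n_A*n_B - n_A - n_B) / ((n_A+n_B)^2 * (n_A+n_B-1)) = 8232/2548 = 3.2308.
        SD[R] = 1.7974.
Step 4: R = E[R], so z = 0 with no continuity correction.
Step 5: Two-sided p-value via normal approximation = 2*(1 - Phi(|z|)) = 1.000000.
Step 6: alpha = 0.1. fail to reject H0.

R = 8, z = 0.0000, p = 1.000000, fail to reject H0.


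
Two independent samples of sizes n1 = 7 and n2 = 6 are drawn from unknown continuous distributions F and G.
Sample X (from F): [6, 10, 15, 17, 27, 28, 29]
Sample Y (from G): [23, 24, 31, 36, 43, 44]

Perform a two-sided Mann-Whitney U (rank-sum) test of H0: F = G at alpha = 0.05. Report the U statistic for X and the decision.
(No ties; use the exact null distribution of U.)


Step 1: Combine and sort all 13 observations; assign midranks.
sorted (value, group): (6,X), (10,X), (15,X), (17,X), (23,Y), (24,Y), (27,X), (28,X), (29,X), (31,Y), (36,Y), (43,Y), (44,Y)
ranks: 6->1, 10->2, 15->3, 17->4, 23->5, 24->6, 27->7, 28->8, 29->9, 31->10, 36->11, 43->12, 44->13
Step 2: Rank sum for X: R1 = 1 + 2 + 3 + 4 + 7 + 8 + 9 = 34.
Step 3: U_X = R1 - n1(n1+1)/2 = 34 - 7*8/2 = 34 - 28 = 6.
       U_Y = n1*n2 - U_X = 42 - 6 = 36.
Step 4: No ties, so the exact null distribution of U (based on enumerating the C(13,7) = 1716 equally likely rank assignments) gives the two-sided p-value.
Step 5: p-value = 0.034965; compare to alpha = 0.05. reject H0.

U_X = 6, p = 0.034965, reject H0 at alpha = 0.05.


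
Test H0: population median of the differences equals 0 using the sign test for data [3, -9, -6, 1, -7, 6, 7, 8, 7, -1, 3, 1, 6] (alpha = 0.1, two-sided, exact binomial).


Step 1: Discard zero differences. Original n = 13; n_eff = number of nonzero differences = 13.
Nonzero differences (with sign): +3, -9, -6, +1, -7, +6, +7, +8, +7, -1, +3, +1, +6
Step 2: Count signs: positive = 9, negative = 4.
Step 3: Under H0: P(positive) = 0.5, so the number of positives S ~ Bin(13, 0.5).
Step 4: Two-sided exact p-value = sum of Bin(13,0.5) probabilities at or below the observed probability = 0.266846.
Step 5: alpha = 0.1. fail to reject H0.

n_eff = 13, pos = 9, neg = 4, p = 0.266846, fail to reject H0.


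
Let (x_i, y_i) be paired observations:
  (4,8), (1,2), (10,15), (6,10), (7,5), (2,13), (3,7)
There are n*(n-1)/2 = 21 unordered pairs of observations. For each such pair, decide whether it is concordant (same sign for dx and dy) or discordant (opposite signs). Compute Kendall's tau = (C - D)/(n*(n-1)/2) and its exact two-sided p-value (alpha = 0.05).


Step 1: Enumerate the 21 unordered pairs (i,j) with i<j and classify each by sign(x_j-x_i) * sign(y_j-y_i).
  (1,2):dx=-3,dy=-6->C; (1,3):dx=+6,dy=+7->C; (1,4):dx=+2,dy=+2->C; (1,5):dx=+3,dy=-3->D
  (1,6):dx=-2,dy=+5->D; (1,7):dx=-1,dy=-1->C; (2,3):dx=+9,dy=+13->C; (2,4):dx=+5,dy=+8->C
  (2,5):dx=+6,dy=+3->C; (2,6):dx=+1,dy=+11->C; (2,7):dx=+2,dy=+5->C; (3,4):dx=-4,dy=-5->C
  (3,5):dx=-3,dy=-10->C; (3,6):dx=-8,dy=-2->C; (3,7):dx=-7,dy=-8->C; (4,5):dx=+1,dy=-5->D
  (4,6):dx=-4,dy=+3->D; (4,7):dx=-3,dy=-3->C; (5,6):dx=-5,dy=+8->D; (5,7):dx=-4,dy=+2->D
  (6,7):dx=+1,dy=-6->D
Step 2: C = 14, D = 7, total pairs = 21.
Step 3: tau = (C - D)/(n(n-1)/2) = (14 - 7)/21 = 0.333333.
Step 4: Exact two-sided p-value (enumerate n! = 5040 permutations of y under H0): p = 0.381349.
Step 5: alpha = 0.05. fail to reject H0.

tau_b = 0.3333 (C=14, D=7), p = 0.381349, fail to reject H0.


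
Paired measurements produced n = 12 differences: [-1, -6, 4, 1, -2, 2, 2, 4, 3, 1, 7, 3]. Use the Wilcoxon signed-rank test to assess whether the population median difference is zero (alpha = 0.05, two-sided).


Step 1: Drop any zero differences (none here) and take |d_i|.
|d| = [1, 6, 4, 1, 2, 2, 2, 4, 3, 1, 7, 3]
Step 2: Midrank |d_i| (ties get averaged ranks).
ranks: |1|->2, |6|->11, |4|->9.5, |1|->2, |2|->5, |2|->5, |2|->5, |4|->9.5, |3|->7.5, |1|->2, |7|->12, |3|->7.5
Step 3: Attach original signs; sum ranks with positive sign and with negative sign.
W+ = 9.5 + 2 + 5 + 5 + 9.5 + 7.5 + 2 + 12 + 7.5 = 60
W- = 2 + 11 + 5 = 18
(Check: W+ + W- = 78 should equal n(n+1)/2 = 78.)
Step 4: Test statistic W = min(W+, W-) = 18.
Step 5: Ties in |d|, so use the tie-corrected normal approximation.
        E[W] = n(n+1)/4 = 12*13/4 = 39.
        Tie groups: |d|=1 (t=3), |d|=2 (t=3), |d|=3 (t=2), |d|=4 (t=2); sum(t^3 - t) = 60.
        Var[W] = n(n+1)(2n+1)/24 - sum(t^3-t)/48 = 3900/24 - 60/48 = 161.25.
        z = (W - E[W]) / sqrt(Var[W]) = (18 - 39) / 12.6984 = -1.6537.
        Two-sided p = 2*Phi(z) = 0.098179.
Step 6: alpha = 0.05. fail to reject H0.

W+ = 60, W- = 18, W = min = 18, p = 0.098179, fail to reject H0.


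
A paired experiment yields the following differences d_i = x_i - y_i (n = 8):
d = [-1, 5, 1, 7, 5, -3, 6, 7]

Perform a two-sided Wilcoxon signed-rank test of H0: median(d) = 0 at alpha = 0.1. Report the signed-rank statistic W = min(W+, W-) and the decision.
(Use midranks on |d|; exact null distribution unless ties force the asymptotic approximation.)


Step 1: Drop any zero differences (none here) and take |d_i|.
|d| = [1, 5, 1, 7, 5, 3, 6, 7]
Step 2: Midrank |d_i| (ties get averaged ranks).
ranks: |1|->1.5, |5|->4.5, |1|->1.5, |7|->7.5, |5|->4.5, |3|->3, |6|->6, |7|->7.5
Step 3: Attach original signs; sum ranks with positive sign and with negative sign.
W+ = 4.5 + 1.5 + 7.5 + 4.5 + 6 + 7.5 = 31.5
W- = 1.5 + 3 = 4.5
(Check: W+ + W- = 36 should equal n(n+1)/2 = 36.)
Step 4: Test statistic W = min(W+, W-) = 4.5.
Step 5: Ties in |d|, so use the tie-corrected normal approximation.
        E[W] = n(n+1)/4 = 8*9/4 = 18.
        Tie groups: |d|=1 (t=2), |d|=5 (t=2), |d|=7 (t=2); sum(t^3 - t) = 18.
        Var[W] = n(n+1)(2n+1)/24 - sum(t^3-t)/48 = 1224/24 - 18/48 = 50.625.
        z = (W - E[W]) / sqrt(Var[W]) = (4.5 - 18) / 7.1151 = -1.8974.
        Two-sided p = 2*Phi(z) = 0.057780.
Step 6: alpha = 0.1. reject H0.

W+ = 31.5, W- = 4.5, W = min = 4.5, p = 0.057780, reject H0.


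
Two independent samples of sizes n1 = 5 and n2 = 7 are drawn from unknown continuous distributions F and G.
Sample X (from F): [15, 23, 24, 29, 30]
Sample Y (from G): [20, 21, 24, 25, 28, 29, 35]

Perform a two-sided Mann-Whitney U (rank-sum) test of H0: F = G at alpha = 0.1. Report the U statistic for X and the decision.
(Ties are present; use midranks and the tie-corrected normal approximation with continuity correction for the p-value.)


Step 1: Combine and sort all 12 observations; assign midranks.
sorted (value, group): (15,X), (20,Y), (21,Y), (23,X), (24,X), (24,Y), (25,Y), (28,Y), (29,X), (29,Y), (30,X), (35,Y)
ranks: 15->1, 20->2, 21->3, 23->4, 24->5.5, 24->5.5, 25->7, 28->8, 29->9.5, 29->9.5, 30->11, 35->12
Step 2: Rank sum for X: R1 = 1 + 4 + 5.5 + 9.5 + 11 = 31.
Step 3: U_X = R1 - n1(n1+1)/2 = 31 - 5*6/2 = 31 - 15 = 16.
       U_Y = n1*n2 - U_X = 35 - 16 = 19.
Step 4: Ties are present, so use the tie-corrected normal approximation (with continuity correction) for the p-value.
Step 5: p-value = 0.870542; compare to alpha = 0.1. fail to reject H0.

U_X = 16, p = 0.870542, fail to reject H0 at alpha = 0.1.


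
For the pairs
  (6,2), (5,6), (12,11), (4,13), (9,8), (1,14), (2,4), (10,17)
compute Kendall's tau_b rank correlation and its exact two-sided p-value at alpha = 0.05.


Step 1: Enumerate the 28 unordered pairs (i,j) with i<j and classify each by sign(x_j-x_i) * sign(y_j-y_i).
  (1,2):dx=-1,dy=+4->D; (1,3):dx=+6,dy=+9->C; (1,4):dx=-2,dy=+11->D; (1,5):dx=+3,dy=+6->C
  (1,6):dx=-5,dy=+12->D; (1,7):dx=-4,dy=+2->D; (1,8):dx=+4,dy=+15->C; (2,3):dx=+7,dy=+5->C
  (2,4):dx=-1,dy=+7->D; (2,5):dx=+4,dy=+2->C; (2,6):dx=-4,dy=+8->D; (2,7):dx=-3,dy=-2->C
  (2,8):dx=+5,dy=+11->C; (3,4):dx=-8,dy=+2->D; (3,5):dx=-3,dy=-3->C; (3,6):dx=-11,dy=+3->D
  (3,7):dx=-10,dy=-7->C; (3,8):dx=-2,dy=+6->D; (4,5):dx=+5,dy=-5->D; (4,6):dx=-3,dy=+1->D
  (4,7):dx=-2,dy=-9->C; (4,8):dx=+6,dy=+4->C; (5,6):dx=-8,dy=+6->D; (5,7):dx=-7,dy=-4->C
  (5,8):dx=+1,dy=+9->C; (6,7):dx=+1,dy=-10->D; (6,8):dx=+9,dy=+3->C; (7,8):dx=+8,dy=+13->C
Step 2: C = 15, D = 13, total pairs = 28.
Step 3: tau = (C - D)/(n(n-1)/2) = (15 - 13)/28 = 0.071429.
Step 4: Exact two-sided p-value (enumerate n! = 40320 permutations of y under H0): p = 0.904861.
Step 5: alpha = 0.05. fail to reject H0.

tau_b = 0.0714 (C=15, D=13), p = 0.904861, fail to reject H0.


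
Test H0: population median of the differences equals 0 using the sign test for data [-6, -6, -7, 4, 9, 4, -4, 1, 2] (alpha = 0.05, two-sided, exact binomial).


Step 1: Discard zero differences. Original n = 9; n_eff = number of nonzero differences = 9.
Nonzero differences (with sign): -6, -6, -7, +4, +9, +4, -4, +1, +2
Step 2: Count signs: positive = 5, negative = 4.
Step 3: Under H0: P(positive) = 0.5, so the number of positives S ~ Bin(9, 0.5).
Step 4: Two-sided exact p-value = sum of Bin(9,0.5) probabilities at or below the observed probability = 1.000000.
Step 5: alpha = 0.05. fail to reject H0.

n_eff = 9, pos = 5, neg = 4, p = 1.000000, fail to reject H0.


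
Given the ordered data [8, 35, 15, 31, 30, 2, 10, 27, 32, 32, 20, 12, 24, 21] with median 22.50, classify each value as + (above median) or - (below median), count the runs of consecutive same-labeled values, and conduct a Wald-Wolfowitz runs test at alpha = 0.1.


Step 1: Compute median = 22.50; label A = above, B = below.
Labels in order: BABAABBAAABBAB  (n_A = 7, n_B = 7)
Step 2: Count runs R = 9.
Step 3: Under H0 (random ordering), E[R] = 2*n_A*n_B/(n_A+n_B) + 1 = 2*7*7/14 + 1 = 8.0000.
        Var[R] = 2*n_A*n_B*(2*n_A*n_B - n_A - n_B) / ((n_A+n_B)^2 * (n_A+n_B-1)) = 8232/2548 = 3.2308.
        SD[R] = 1.7974.
Step 4: Continuity-corrected z = (R - 0.5 - E[R]) / SD[R] = (9 - 0.5 - 8.0000) / 1.7974 = 0.2782.
Step 5: Two-sided p-value via normal approximation = 2*(1 - Phi(|z|)) = 0.780879.
Step 6: alpha = 0.1. fail to reject H0.

R = 9, z = 0.2782, p = 0.780879, fail to reject H0.


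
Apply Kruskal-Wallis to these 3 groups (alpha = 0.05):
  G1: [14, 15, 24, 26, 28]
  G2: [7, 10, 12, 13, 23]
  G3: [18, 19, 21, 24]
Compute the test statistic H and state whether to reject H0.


Step 1: Combine all N = 14 observations and assign midranks.
sorted (value, group, rank): (7,G2,1), (10,G2,2), (12,G2,3), (13,G2,4), (14,G1,5), (15,G1,6), (18,G3,7), (19,G3,8), (21,G3,9), (23,G2,10), (24,G1,11.5), (24,G3,11.5), (26,G1,13), (28,G1,14)
Step 2: Sum ranks within each group.
R_1 = 49.5 (n_1 = 5)
R_2 = 20 (n_2 = 5)
R_3 = 35.5 (n_3 = 4)
Step 3: H = 12/(N(N+1)) * sum(R_i^2/n_i) - 3(N+1)
     = 12/(14*15) * (49.5^2/5 + 20^2/5 + 35.5^2/4) - 3*15
     = 0.057143 * 885.112 - 45
     = 5.577857.
Step 4: Ties present; correction factor C = 1 - 6/(14^3 - 14) = 0.997802. Corrected H = 5.577857 / 0.997802 = 5.590143.
Step 5: Under H0, H ~ chi^2(2); p-value = 0.061110.
Step 6: alpha = 0.05. fail to reject H0.

H = 5.5901, df = 2, p = 0.061110, fail to reject H0.


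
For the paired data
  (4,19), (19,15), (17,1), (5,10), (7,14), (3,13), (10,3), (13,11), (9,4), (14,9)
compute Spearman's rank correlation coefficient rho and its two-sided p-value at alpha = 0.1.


Step 1: Rank x and y separately (midranks; no ties here).
rank(x): 4->2, 19->10, 17->9, 5->3, 7->4, 3->1, 10->6, 13->7, 9->5, 14->8
rank(y): 19->10, 15->9, 1->1, 10->5, 14->8, 13->7, 3->2, 11->6, 4->3, 9->4
Step 2: d_i = R_x(i) - R_y(i); compute d_i^2.
  (2-10)^2=64, (10-9)^2=1, (9-1)^2=64, (3-5)^2=4, (4-8)^2=16, (1-7)^2=36, (6-2)^2=16, (7-6)^2=1, (5-3)^2=4, (8-4)^2=16
sum(d^2) = 222.
Step 3: rho = 1 - 6*222 / (10*(10^2 - 1)) = 1 - 1332/990 = -0.345455.
Step 4: Under H0, t = rho * sqrt((n-2)/(1-rho^2)) = -1.0412 ~ t(8).
Step 5: Two-sided p-value from the t-distribution with 8 df = 0.328227.
Step 6: alpha = 0.1. fail to reject H0.

rho = -0.3455, p = 0.328227, fail to reject H0 at alpha = 0.1.


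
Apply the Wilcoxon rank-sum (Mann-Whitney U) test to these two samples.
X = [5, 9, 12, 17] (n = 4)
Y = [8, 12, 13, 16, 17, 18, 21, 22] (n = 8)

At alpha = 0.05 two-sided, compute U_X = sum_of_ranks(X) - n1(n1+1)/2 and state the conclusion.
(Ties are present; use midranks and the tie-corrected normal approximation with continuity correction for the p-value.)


Step 1: Combine and sort all 12 observations; assign midranks.
sorted (value, group): (5,X), (8,Y), (9,X), (12,X), (12,Y), (13,Y), (16,Y), (17,X), (17,Y), (18,Y), (21,Y), (22,Y)
ranks: 5->1, 8->2, 9->3, 12->4.5, 12->4.5, 13->6, 16->7, 17->8.5, 17->8.5, 18->10, 21->11, 22->12
Step 2: Rank sum for X: R1 = 1 + 3 + 4.5 + 8.5 = 17.
Step 3: U_X = R1 - n1(n1+1)/2 = 17 - 4*5/2 = 17 - 10 = 7.
       U_Y = n1*n2 - U_X = 32 - 7 = 25.
Step 4: Ties are present, so use the tie-corrected normal approximation (with continuity correction) for the p-value.
Step 5: p-value = 0.147414; compare to alpha = 0.05. fail to reject H0.

U_X = 7, p = 0.147414, fail to reject H0 at alpha = 0.05.


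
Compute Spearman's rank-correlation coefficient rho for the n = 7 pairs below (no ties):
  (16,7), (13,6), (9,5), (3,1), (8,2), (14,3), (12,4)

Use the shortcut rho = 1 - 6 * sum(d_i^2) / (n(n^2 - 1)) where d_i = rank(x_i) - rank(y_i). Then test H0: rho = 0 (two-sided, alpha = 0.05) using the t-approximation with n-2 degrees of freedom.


Step 1: Rank x and y separately (midranks; no ties here).
rank(x): 16->7, 13->5, 9->3, 3->1, 8->2, 14->6, 12->4
rank(y): 7->7, 6->6, 5->5, 1->1, 2->2, 3->3, 4->4
Step 2: d_i = R_x(i) - R_y(i); compute d_i^2.
  (7-7)^2=0, (5-6)^2=1, (3-5)^2=4, (1-1)^2=0, (2-2)^2=0, (6-3)^2=9, (4-4)^2=0
sum(d^2) = 14.
Step 3: rho = 1 - 6*14 / (7*(7^2 - 1)) = 1 - 84/336 = 0.750000.
Step 4: Under H0, t = rho * sqrt((n-2)/(1-rho^2)) = 2.5355 ~ t(5).
Step 5: Two-sided p-value from the t-distribution with 5 df = 0.052181.
Step 6: alpha = 0.05. fail to reject H0.

rho = 0.7500, p = 0.052181, fail to reject H0 at alpha = 0.05.


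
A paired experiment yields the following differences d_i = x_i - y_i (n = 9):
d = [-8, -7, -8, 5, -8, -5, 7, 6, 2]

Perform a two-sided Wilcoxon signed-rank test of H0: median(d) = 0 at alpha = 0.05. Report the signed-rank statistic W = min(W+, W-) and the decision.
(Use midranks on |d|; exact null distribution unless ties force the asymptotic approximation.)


Step 1: Drop any zero differences (none here) and take |d_i|.
|d| = [8, 7, 8, 5, 8, 5, 7, 6, 2]
Step 2: Midrank |d_i| (ties get averaged ranks).
ranks: |8|->8, |7|->5.5, |8|->8, |5|->2.5, |8|->8, |5|->2.5, |7|->5.5, |6|->4, |2|->1
Step 3: Attach original signs; sum ranks with positive sign and with negative sign.
W+ = 2.5 + 5.5 + 4 + 1 = 13
W- = 8 + 5.5 + 8 + 8 + 2.5 = 32
(Check: W+ + W- = 45 should equal n(n+1)/2 = 45.)
Step 4: Test statistic W = min(W+, W-) = 13.
Step 5: Ties in |d|, so use the tie-corrected normal approximation.
        E[W] = n(n+1)/4 = 9*10/4 = 22.5.
        Tie groups: |d|=5 (t=2), |d|=7 (t=2), |d|=8 (t=3); sum(t^3 - t) = 36.
        Var[W] = n(n+1)(2n+1)/24 - sum(t^3-t)/48 = 1710/24 - 36/48 = 70.5.
        z = (W - E[W]) / sqrt(Var[W]) = (13 - 22.5) / 8.3964 = -1.1314.
        Two-sided p = 2*Phi(z) = 0.257873.
Step 6: alpha = 0.05. fail to reject H0.

W+ = 13, W- = 32, W = min = 13, p = 0.257873, fail to reject H0.


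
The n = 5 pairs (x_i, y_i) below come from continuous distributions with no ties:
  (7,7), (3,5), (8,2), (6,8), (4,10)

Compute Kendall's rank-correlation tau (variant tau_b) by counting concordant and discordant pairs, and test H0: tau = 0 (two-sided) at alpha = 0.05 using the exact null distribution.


Step 1: Enumerate the 10 unordered pairs (i,j) with i<j and classify each by sign(x_j-x_i) * sign(y_j-y_i).
  (1,2):dx=-4,dy=-2->C; (1,3):dx=+1,dy=-5->D; (1,4):dx=-1,dy=+1->D; (1,5):dx=-3,dy=+3->D
  (2,3):dx=+5,dy=-3->D; (2,4):dx=+3,dy=+3->C; (2,5):dx=+1,dy=+5->C; (3,4):dx=-2,dy=+6->D
  (3,5):dx=-4,dy=+8->D; (4,5):dx=-2,dy=+2->D
Step 2: C = 3, D = 7, total pairs = 10.
Step 3: tau = (C - D)/(n(n-1)/2) = (3 - 7)/10 = -0.400000.
Step 4: Exact two-sided p-value (enumerate n! = 120 permutations of y under H0): p = 0.483333.
Step 5: alpha = 0.05. fail to reject H0.

tau_b = -0.4000 (C=3, D=7), p = 0.483333, fail to reject H0.


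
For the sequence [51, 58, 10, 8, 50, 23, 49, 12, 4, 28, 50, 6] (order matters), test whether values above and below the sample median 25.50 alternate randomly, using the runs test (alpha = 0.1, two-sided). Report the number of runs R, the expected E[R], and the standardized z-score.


Step 1: Compute median = 25.50; label A = above, B = below.
Labels in order: AABBABABBAAB  (n_A = 6, n_B = 6)
Step 2: Count runs R = 8.
Step 3: Under H0 (random ordering), E[R] = 2*n_A*n_B/(n_A+n_B) + 1 = 2*6*6/12 + 1 = 7.0000.
        Var[R] = 2*n_A*n_B*(2*n_A*n_B - n_A - n_B) / ((n_A+n_B)^2 * (n_A+n_B-1)) = 4320/1584 = 2.7273.
        SD[R] = 1.6514.
Step 4: Continuity-corrected z = (R - 0.5 - E[R]) / SD[R] = (8 - 0.5 - 7.0000) / 1.6514 = 0.3028.
Step 5: Two-sided p-value via normal approximation = 2*(1 - Phi(|z|)) = 0.762069.
Step 6: alpha = 0.1. fail to reject H0.

R = 8, z = 0.3028, p = 0.762069, fail to reject H0.


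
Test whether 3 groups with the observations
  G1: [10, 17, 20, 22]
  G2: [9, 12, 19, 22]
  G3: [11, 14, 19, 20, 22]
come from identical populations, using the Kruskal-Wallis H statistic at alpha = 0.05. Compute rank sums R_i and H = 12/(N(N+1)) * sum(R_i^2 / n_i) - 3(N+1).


Step 1: Combine all N = 13 observations and assign midranks.
sorted (value, group, rank): (9,G2,1), (10,G1,2), (11,G3,3), (12,G2,4), (14,G3,5), (17,G1,6), (19,G2,7.5), (19,G3,7.5), (20,G1,9.5), (20,G3,9.5), (22,G1,12), (22,G2,12), (22,G3,12)
Step 2: Sum ranks within each group.
R_1 = 29.5 (n_1 = 4)
R_2 = 24.5 (n_2 = 4)
R_3 = 37 (n_3 = 5)
Step 3: H = 12/(N(N+1)) * sum(R_i^2/n_i) - 3(N+1)
     = 12/(13*14) * (29.5^2/4 + 24.5^2/4 + 37^2/5) - 3*14
     = 0.065934 * 641.425 - 42
     = 0.291758.
Step 4: Ties present; correction factor C = 1 - 36/(13^3 - 13) = 0.983516. Corrected H = 0.291758 / 0.983516 = 0.296648.
Step 5: Under H0, H ~ chi^2(2); p-value = 0.862152.
Step 6: alpha = 0.05. fail to reject H0.

H = 0.2966, df = 2, p = 0.862152, fail to reject H0.


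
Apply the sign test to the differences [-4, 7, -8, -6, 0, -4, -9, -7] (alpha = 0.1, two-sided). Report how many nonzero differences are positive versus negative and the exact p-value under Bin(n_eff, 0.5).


Step 1: Discard zero differences. Original n = 8; n_eff = number of nonzero differences = 7.
Nonzero differences (with sign): -4, +7, -8, -6, -4, -9, -7
Step 2: Count signs: positive = 1, negative = 6.
Step 3: Under H0: P(positive) = 0.5, so the number of positives S ~ Bin(7, 0.5).
Step 4: Two-sided exact p-value = sum of Bin(7,0.5) probabilities at or below the observed probability = 0.125000.
Step 5: alpha = 0.1. fail to reject H0.

n_eff = 7, pos = 1, neg = 6, p = 0.125000, fail to reject H0.


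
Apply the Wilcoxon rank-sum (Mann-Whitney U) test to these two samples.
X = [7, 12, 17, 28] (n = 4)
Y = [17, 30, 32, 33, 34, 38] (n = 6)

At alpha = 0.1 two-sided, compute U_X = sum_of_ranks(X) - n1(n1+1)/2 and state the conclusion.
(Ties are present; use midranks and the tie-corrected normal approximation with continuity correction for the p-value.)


Step 1: Combine and sort all 10 observations; assign midranks.
sorted (value, group): (7,X), (12,X), (17,X), (17,Y), (28,X), (30,Y), (32,Y), (33,Y), (34,Y), (38,Y)
ranks: 7->1, 12->2, 17->3.5, 17->3.5, 28->5, 30->6, 32->7, 33->8, 34->9, 38->10
Step 2: Rank sum for X: R1 = 1 + 2 + 3.5 + 5 = 11.5.
Step 3: U_X = R1 - n1(n1+1)/2 = 11.5 - 4*5/2 = 11.5 - 10 = 1.5.
       U_Y = n1*n2 - U_X = 24 - 1.5 = 22.5.
Step 4: Ties are present, so use the tie-corrected normal approximation (with continuity correction) for the p-value.
Step 5: p-value = 0.032476; compare to alpha = 0.1. reject H0.

U_X = 1.5, p = 0.032476, reject H0 at alpha = 0.1.


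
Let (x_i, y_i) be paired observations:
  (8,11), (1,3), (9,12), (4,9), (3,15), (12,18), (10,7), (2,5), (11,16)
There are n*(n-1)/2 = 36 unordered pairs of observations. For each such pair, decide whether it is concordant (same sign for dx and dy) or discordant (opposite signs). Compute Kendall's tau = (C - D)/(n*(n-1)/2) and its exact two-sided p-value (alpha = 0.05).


Step 1: Enumerate the 36 unordered pairs (i,j) with i<j and classify each by sign(x_j-x_i) * sign(y_j-y_i).
  (1,2):dx=-7,dy=-8->C; (1,3):dx=+1,dy=+1->C; (1,4):dx=-4,dy=-2->C; (1,5):dx=-5,dy=+4->D
  (1,6):dx=+4,dy=+7->C; (1,7):dx=+2,dy=-4->D; (1,8):dx=-6,dy=-6->C; (1,9):dx=+3,dy=+5->C
  (2,3):dx=+8,dy=+9->C; (2,4):dx=+3,dy=+6->C; (2,5):dx=+2,dy=+12->C; (2,6):dx=+11,dy=+15->C
  (2,7):dx=+9,dy=+4->C; (2,8):dx=+1,dy=+2->C; (2,9):dx=+10,dy=+13->C; (3,4):dx=-5,dy=-3->C
  (3,5):dx=-6,dy=+3->D; (3,6):dx=+3,dy=+6->C; (3,7):dx=+1,dy=-5->D; (3,8):dx=-7,dy=-7->C
  (3,9):dx=+2,dy=+4->C; (4,5):dx=-1,dy=+6->D; (4,6):dx=+8,dy=+9->C; (4,7):dx=+6,dy=-2->D
  (4,8):dx=-2,dy=-4->C; (4,9):dx=+7,dy=+7->C; (5,6):dx=+9,dy=+3->C; (5,7):dx=+7,dy=-8->D
  (5,8):dx=-1,dy=-10->C; (5,9):dx=+8,dy=+1->C; (6,7):dx=-2,dy=-11->C; (6,8):dx=-10,dy=-13->C
  (6,9):dx=-1,dy=-2->C; (7,8):dx=-8,dy=-2->C; (7,9):dx=+1,dy=+9->C; (8,9):dx=+9,dy=+11->C
Step 2: C = 29, D = 7, total pairs = 36.
Step 3: tau = (C - D)/(n(n-1)/2) = (29 - 7)/36 = 0.611111.
Step 4: Exact two-sided p-value (enumerate n! = 362880 permutations of y under H0): p = 0.024741.
Step 5: alpha = 0.05. reject H0.

tau_b = 0.6111 (C=29, D=7), p = 0.024741, reject H0.


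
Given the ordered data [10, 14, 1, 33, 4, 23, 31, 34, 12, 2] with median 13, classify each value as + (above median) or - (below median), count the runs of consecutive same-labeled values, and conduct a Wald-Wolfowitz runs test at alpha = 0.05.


Step 1: Compute median = 13; label A = above, B = below.
Labels in order: BABABAAABB  (n_A = 5, n_B = 5)
Step 2: Count runs R = 7.
Step 3: Under H0 (random ordering), E[R] = 2*n_A*n_B/(n_A+n_B) + 1 = 2*5*5/10 + 1 = 6.0000.
        Var[R] = 2*n_A*n_B*(2*n_A*n_B - n_A - n_B) / ((n_A+n_B)^2 * (n_A+n_B-1)) = 2000/900 = 2.2222.
        SD[R] = 1.4907.
Step 4: Continuity-corrected z = (R - 0.5 - E[R]) / SD[R] = (7 - 0.5 - 6.0000) / 1.4907 = 0.3354.
Step 5: Two-sided p-value via normal approximation = 2*(1 - Phi(|z|)) = 0.737316.
Step 6: alpha = 0.05. fail to reject H0.

R = 7, z = 0.3354, p = 0.737316, fail to reject H0.


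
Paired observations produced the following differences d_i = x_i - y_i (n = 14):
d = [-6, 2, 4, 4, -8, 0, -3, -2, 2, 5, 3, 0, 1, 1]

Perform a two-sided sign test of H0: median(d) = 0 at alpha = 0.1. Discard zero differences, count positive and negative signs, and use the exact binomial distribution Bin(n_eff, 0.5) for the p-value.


Step 1: Discard zero differences. Original n = 14; n_eff = number of nonzero differences = 12.
Nonzero differences (with sign): -6, +2, +4, +4, -8, -3, -2, +2, +5, +3, +1, +1
Step 2: Count signs: positive = 8, negative = 4.
Step 3: Under H0: P(positive) = 0.5, so the number of positives S ~ Bin(12, 0.5).
Step 4: Two-sided exact p-value = sum of Bin(12,0.5) probabilities at or below the observed probability = 0.387695.
Step 5: alpha = 0.1. fail to reject H0.

n_eff = 12, pos = 8, neg = 4, p = 0.387695, fail to reject H0.


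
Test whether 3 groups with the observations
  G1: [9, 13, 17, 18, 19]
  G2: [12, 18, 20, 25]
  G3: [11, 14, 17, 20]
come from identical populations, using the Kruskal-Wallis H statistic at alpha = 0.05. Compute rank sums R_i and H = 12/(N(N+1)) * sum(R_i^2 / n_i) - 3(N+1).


Step 1: Combine all N = 13 observations and assign midranks.
sorted (value, group, rank): (9,G1,1), (11,G3,2), (12,G2,3), (13,G1,4), (14,G3,5), (17,G1,6.5), (17,G3,6.5), (18,G1,8.5), (18,G2,8.5), (19,G1,10), (20,G2,11.5), (20,G3,11.5), (25,G2,13)
Step 2: Sum ranks within each group.
R_1 = 30 (n_1 = 5)
R_2 = 36 (n_2 = 4)
R_3 = 25 (n_3 = 4)
Step 3: H = 12/(N(N+1)) * sum(R_i^2/n_i) - 3(N+1)
     = 12/(13*14) * (30^2/5 + 36^2/4 + 25^2/4) - 3*14
     = 0.065934 * 660.25 - 42
     = 1.532967.
Step 4: Ties present; correction factor C = 1 - 18/(13^3 - 13) = 0.991758. Corrected H = 1.532967 / 0.991758 = 1.545706.
Step 5: Under H0, H ~ chi^2(2); p-value = 0.461694.
Step 6: alpha = 0.05. fail to reject H0.

H = 1.5457, df = 2, p = 0.461694, fail to reject H0.


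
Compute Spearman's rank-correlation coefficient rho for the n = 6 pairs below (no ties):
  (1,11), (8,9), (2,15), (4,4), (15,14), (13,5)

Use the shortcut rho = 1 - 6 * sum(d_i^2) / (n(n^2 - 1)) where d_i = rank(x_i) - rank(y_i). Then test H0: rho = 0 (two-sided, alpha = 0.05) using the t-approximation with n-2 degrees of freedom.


Step 1: Rank x and y separately (midranks; no ties here).
rank(x): 1->1, 8->4, 2->2, 4->3, 15->6, 13->5
rank(y): 11->4, 9->3, 15->6, 4->1, 14->5, 5->2
Step 2: d_i = R_x(i) - R_y(i); compute d_i^2.
  (1-4)^2=9, (4-3)^2=1, (2-6)^2=16, (3-1)^2=4, (6-5)^2=1, (5-2)^2=9
sum(d^2) = 40.
Step 3: rho = 1 - 6*40 / (6*(6^2 - 1)) = 1 - 240/210 = -0.142857.
Step 4: Under H0, t = rho * sqrt((n-2)/(1-rho^2)) = -0.2887 ~ t(4).
Step 5: Two-sided p-value from the t-distribution with 4 df = 0.787172.
Step 6: alpha = 0.05. fail to reject H0.

rho = -0.1429, p = 0.787172, fail to reject H0 at alpha = 0.05.


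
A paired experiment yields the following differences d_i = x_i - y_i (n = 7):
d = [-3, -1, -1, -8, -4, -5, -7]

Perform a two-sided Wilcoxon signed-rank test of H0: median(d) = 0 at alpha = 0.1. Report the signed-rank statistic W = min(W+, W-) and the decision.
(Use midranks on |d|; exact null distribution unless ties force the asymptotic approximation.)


Step 1: Drop any zero differences (none here) and take |d_i|.
|d| = [3, 1, 1, 8, 4, 5, 7]
Step 2: Midrank |d_i| (ties get averaged ranks).
ranks: |3|->3, |1|->1.5, |1|->1.5, |8|->7, |4|->4, |5|->5, |7|->6
Step 3: Attach original signs; sum ranks with positive sign and with negative sign.
W+ = 0 = 0
W- = 3 + 1.5 + 1.5 + 7 + 4 + 5 + 6 = 28
(Check: W+ + W- = 28 should equal n(n+1)/2 = 28.)
Step 4: Test statistic W = min(W+, W-) = 0.
Step 5: Ties in |d|, so use the tie-corrected normal approximation.
        E[W] = n(n+1)/4 = 7*8/4 = 14.
        Tie groups: |d|=1 (t=2); sum(t^3 - t) = 6.
        Var[W] = n(n+1)(2n+1)/24 - sum(t^3-t)/48 = 840/24 - 6/48 = 34.875.
        z = (W - E[W]) / sqrt(Var[W]) = (0 - 14) / 5.9055 = -2.3707.
        Two-sided p = 2*Phi(z) = 0.017756.
Step 6: alpha = 0.1. reject H0.

W+ = 0, W- = 28, W = min = 0, p = 0.017756, reject H0.


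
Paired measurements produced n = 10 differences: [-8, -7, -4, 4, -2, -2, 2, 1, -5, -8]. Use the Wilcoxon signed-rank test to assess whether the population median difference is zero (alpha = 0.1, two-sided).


Step 1: Drop any zero differences (none here) and take |d_i|.
|d| = [8, 7, 4, 4, 2, 2, 2, 1, 5, 8]
Step 2: Midrank |d_i| (ties get averaged ranks).
ranks: |8|->9.5, |7|->8, |4|->5.5, |4|->5.5, |2|->3, |2|->3, |2|->3, |1|->1, |5|->7, |8|->9.5
Step 3: Attach original signs; sum ranks with positive sign and with negative sign.
W+ = 5.5 + 3 + 1 = 9.5
W- = 9.5 + 8 + 5.5 + 3 + 3 + 7 + 9.5 = 45.5
(Check: W+ + W- = 55 should equal n(n+1)/2 = 55.)
Step 4: Test statistic W = min(W+, W-) = 9.5.
Step 5: Ties in |d|, so use the tie-corrected normal approximation.
        E[W] = n(n+1)/4 = 10*11/4 = 27.5.
        Tie groups: |d|=2 (t=3), |d|=4 (t=2), |d|=8 (t=2); sum(t^3 - t) = 36.
        Var[W] = n(n+1)(2n+1)/24 - sum(t^3-t)/48 = 2310/24 - 36/48 = 95.5.
        z = (W - E[W]) / sqrt(Var[W]) = (9.5 - 27.5) / 9.7724 = -1.8419.
        Two-sided p = 2*Phi(z) = 0.065487.
Step 6: alpha = 0.1. reject H0.

W+ = 9.5, W- = 45.5, W = min = 9.5, p = 0.065487, reject H0.


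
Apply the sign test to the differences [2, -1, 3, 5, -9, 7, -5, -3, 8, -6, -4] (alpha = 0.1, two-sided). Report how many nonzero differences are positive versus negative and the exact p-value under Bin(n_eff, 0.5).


Step 1: Discard zero differences. Original n = 11; n_eff = number of nonzero differences = 11.
Nonzero differences (with sign): +2, -1, +3, +5, -9, +7, -5, -3, +8, -6, -4
Step 2: Count signs: positive = 5, negative = 6.
Step 3: Under H0: P(positive) = 0.5, so the number of positives S ~ Bin(11, 0.5).
Step 4: Two-sided exact p-value = sum of Bin(11,0.5) probabilities at or below the observed probability = 1.000000.
Step 5: alpha = 0.1. fail to reject H0.

n_eff = 11, pos = 5, neg = 6, p = 1.000000, fail to reject H0.


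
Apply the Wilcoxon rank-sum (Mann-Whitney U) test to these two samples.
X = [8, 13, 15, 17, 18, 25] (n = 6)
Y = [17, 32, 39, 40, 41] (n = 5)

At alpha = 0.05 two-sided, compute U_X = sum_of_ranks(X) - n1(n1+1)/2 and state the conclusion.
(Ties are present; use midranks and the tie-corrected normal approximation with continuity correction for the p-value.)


Step 1: Combine and sort all 11 observations; assign midranks.
sorted (value, group): (8,X), (13,X), (15,X), (17,X), (17,Y), (18,X), (25,X), (32,Y), (39,Y), (40,Y), (41,Y)
ranks: 8->1, 13->2, 15->3, 17->4.5, 17->4.5, 18->6, 25->7, 32->8, 39->9, 40->10, 41->11
Step 2: Rank sum for X: R1 = 1 + 2 + 3 + 4.5 + 6 + 7 = 23.5.
Step 3: U_X = R1 - n1(n1+1)/2 = 23.5 - 6*7/2 = 23.5 - 21 = 2.5.
       U_Y = n1*n2 - U_X = 30 - 2.5 = 27.5.
Step 4: Ties are present, so use the tie-corrected normal approximation (with continuity correction) for the p-value.
Step 5: p-value = 0.028100; compare to alpha = 0.05. reject H0.

U_X = 2.5, p = 0.028100, reject H0 at alpha = 0.05.


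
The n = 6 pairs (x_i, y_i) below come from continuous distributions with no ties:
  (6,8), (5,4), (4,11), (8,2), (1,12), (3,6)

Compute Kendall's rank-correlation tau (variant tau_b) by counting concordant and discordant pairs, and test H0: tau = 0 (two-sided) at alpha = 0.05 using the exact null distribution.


Step 1: Enumerate the 15 unordered pairs (i,j) with i<j and classify each by sign(x_j-x_i) * sign(y_j-y_i).
  (1,2):dx=-1,dy=-4->C; (1,3):dx=-2,dy=+3->D; (1,4):dx=+2,dy=-6->D; (1,5):dx=-5,dy=+4->D
  (1,6):dx=-3,dy=-2->C; (2,3):dx=-1,dy=+7->D; (2,4):dx=+3,dy=-2->D; (2,5):dx=-4,dy=+8->D
  (2,6):dx=-2,dy=+2->D; (3,4):dx=+4,dy=-9->D; (3,5):dx=-3,dy=+1->D; (3,6):dx=-1,dy=-5->C
  (4,5):dx=-7,dy=+10->D; (4,6):dx=-5,dy=+4->D; (5,6):dx=+2,dy=-6->D
Step 2: C = 3, D = 12, total pairs = 15.
Step 3: tau = (C - D)/(n(n-1)/2) = (3 - 12)/15 = -0.600000.
Step 4: Exact two-sided p-value (enumerate n! = 720 permutations of y under H0): p = 0.136111.
Step 5: alpha = 0.05. fail to reject H0.

tau_b = -0.6000 (C=3, D=12), p = 0.136111, fail to reject H0.


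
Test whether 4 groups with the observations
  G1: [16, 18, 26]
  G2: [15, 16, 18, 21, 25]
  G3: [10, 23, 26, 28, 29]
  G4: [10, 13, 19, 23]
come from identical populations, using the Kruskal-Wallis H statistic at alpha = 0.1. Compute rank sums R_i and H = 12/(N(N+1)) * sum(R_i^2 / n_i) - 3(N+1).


Step 1: Combine all N = 17 observations and assign midranks.
sorted (value, group, rank): (10,G3,1.5), (10,G4,1.5), (13,G4,3), (15,G2,4), (16,G1,5.5), (16,G2,5.5), (18,G1,7.5), (18,G2,7.5), (19,G4,9), (21,G2,10), (23,G3,11.5), (23,G4,11.5), (25,G2,13), (26,G1,14.5), (26,G3,14.5), (28,G3,16), (29,G3,17)
Step 2: Sum ranks within each group.
R_1 = 27.5 (n_1 = 3)
R_2 = 40 (n_2 = 5)
R_3 = 60.5 (n_3 = 5)
R_4 = 25 (n_4 = 4)
Step 3: H = 12/(N(N+1)) * sum(R_i^2/n_i) - 3(N+1)
     = 12/(17*18) * (27.5^2/3 + 40^2/5 + 60.5^2/5 + 25^2/4) - 3*18
     = 0.039216 * 1460.38 - 54
     = 3.269935.
Step 4: Ties present; correction factor C = 1 - 30/(17^3 - 17) = 0.993873. Corrected H = 3.269935 / 0.993873 = 3.290095.
Step 5: Under H0, H ~ chi^2(3); p-value = 0.349024.
Step 6: alpha = 0.1. fail to reject H0.

H = 3.2901, df = 3, p = 0.349024, fail to reject H0.


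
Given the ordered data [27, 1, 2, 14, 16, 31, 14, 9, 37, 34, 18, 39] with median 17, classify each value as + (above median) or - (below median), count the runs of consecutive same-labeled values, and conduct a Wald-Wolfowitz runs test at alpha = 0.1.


Step 1: Compute median = 17; label A = above, B = below.
Labels in order: ABBBBABBAAAA  (n_A = 6, n_B = 6)
Step 2: Count runs R = 5.
Step 3: Under H0 (random ordering), E[R] = 2*n_A*n_B/(n_A+n_B) + 1 = 2*6*6/12 + 1 = 7.0000.
        Var[R] = 2*n_A*n_B*(2*n_A*n_B - n_A - n_B) / ((n_A+n_B)^2 * (n_A+n_B-1)) = 4320/1584 = 2.7273.
        SD[R] = 1.6514.
Step 4: Continuity-corrected z = (R + 0.5 - E[R]) / SD[R] = (5 + 0.5 - 7.0000) / 1.6514 = -0.9083.
Step 5: Two-sided p-value via normal approximation = 2*(1 - Phi(|z|)) = 0.363722.
Step 6: alpha = 0.1. fail to reject H0.

R = 5, z = -0.9083, p = 0.363722, fail to reject H0.


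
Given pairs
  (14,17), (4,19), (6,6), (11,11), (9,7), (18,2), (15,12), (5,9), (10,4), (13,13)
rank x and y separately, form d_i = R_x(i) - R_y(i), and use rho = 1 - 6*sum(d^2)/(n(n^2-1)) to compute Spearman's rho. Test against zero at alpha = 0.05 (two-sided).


Step 1: Rank x and y separately (midranks; no ties here).
rank(x): 14->8, 4->1, 6->3, 11->6, 9->4, 18->10, 15->9, 5->2, 10->5, 13->7
rank(y): 17->9, 19->10, 6->3, 11->6, 7->4, 2->1, 12->7, 9->5, 4->2, 13->8
Step 2: d_i = R_x(i) - R_y(i); compute d_i^2.
  (8-9)^2=1, (1-10)^2=81, (3-3)^2=0, (6-6)^2=0, (4-4)^2=0, (10-1)^2=81, (9-7)^2=4, (2-5)^2=9, (5-2)^2=9, (7-8)^2=1
sum(d^2) = 186.
Step 3: rho = 1 - 6*186 / (10*(10^2 - 1)) = 1 - 1116/990 = -0.127273.
Step 4: Under H0, t = rho * sqrt((n-2)/(1-rho^2)) = -0.3629 ~ t(8).
Step 5: Two-sided p-value from the t-distribution with 8 df = 0.726057.
Step 6: alpha = 0.05. fail to reject H0.

rho = -0.1273, p = 0.726057, fail to reject H0 at alpha = 0.05.


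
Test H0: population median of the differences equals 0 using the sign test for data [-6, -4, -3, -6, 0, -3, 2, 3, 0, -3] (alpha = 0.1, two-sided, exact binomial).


Step 1: Discard zero differences. Original n = 10; n_eff = number of nonzero differences = 8.
Nonzero differences (with sign): -6, -4, -3, -6, -3, +2, +3, -3
Step 2: Count signs: positive = 2, negative = 6.
Step 3: Under H0: P(positive) = 0.5, so the number of positives S ~ Bin(8, 0.5).
Step 4: Two-sided exact p-value = sum of Bin(8,0.5) probabilities at or below the observed probability = 0.289062.
Step 5: alpha = 0.1. fail to reject H0.

n_eff = 8, pos = 2, neg = 6, p = 0.289062, fail to reject H0.


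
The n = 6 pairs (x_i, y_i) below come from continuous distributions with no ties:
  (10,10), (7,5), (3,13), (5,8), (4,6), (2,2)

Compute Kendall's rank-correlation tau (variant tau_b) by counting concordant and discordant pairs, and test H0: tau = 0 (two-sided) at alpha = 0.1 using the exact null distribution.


Step 1: Enumerate the 15 unordered pairs (i,j) with i<j and classify each by sign(x_j-x_i) * sign(y_j-y_i).
  (1,2):dx=-3,dy=-5->C; (1,3):dx=-7,dy=+3->D; (1,4):dx=-5,dy=-2->C; (1,5):dx=-6,dy=-4->C
  (1,6):dx=-8,dy=-8->C; (2,3):dx=-4,dy=+8->D; (2,4):dx=-2,dy=+3->D; (2,5):dx=-3,dy=+1->D
  (2,6):dx=-5,dy=-3->C; (3,4):dx=+2,dy=-5->D; (3,5):dx=+1,dy=-7->D; (3,6):dx=-1,dy=-11->C
  (4,5):dx=-1,dy=-2->C; (4,6):dx=-3,dy=-6->C; (5,6):dx=-2,dy=-4->C
Step 2: C = 9, D = 6, total pairs = 15.
Step 3: tau = (C - D)/(n(n-1)/2) = (9 - 6)/15 = 0.200000.
Step 4: Exact two-sided p-value (enumerate n! = 720 permutations of y under H0): p = 0.719444.
Step 5: alpha = 0.1. fail to reject H0.

tau_b = 0.2000 (C=9, D=6), p = 0.719444, fail to reject H0.


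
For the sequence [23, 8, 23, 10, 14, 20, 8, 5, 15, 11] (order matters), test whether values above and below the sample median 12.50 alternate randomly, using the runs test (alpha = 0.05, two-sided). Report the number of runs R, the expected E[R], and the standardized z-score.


Step 1: Compute median = 12.50; label A = above, B = below.
Labels in order: ABABAABBAB  (n_A = 5, n_B = 5)
Step 2: Count runs R = 8.
Step 3: Under H0 (random ordering), E[R] = 2*n_A*n_B/(n_A+n_B) + 1 = 2*5*5/10 + 1 = 6.0000.
        Var[R] = 2*n_A*n_B*(2*n_A*n_B - n_A - n_B) / ((n_A+n_B)^2 * (n_A+n_B-1)) = 2000/900 = 2.2222.
        SD[R] = 1.4907.
Step 4: Continuity-corrected z = (R - 0.5 - E[R]) / SD[R] = (8 - 0.5 - 6.0000) / 1.4907 = 1.0062.
Step 5: Two-sided p-value via normal approximation = 2*(1 - Phi(|z|)) = 0.314305.
Step 6: alpha = 0.05. fail to reject H0.

R = 8, z = 1.0062, p = 0.314305, fail to reject H0.


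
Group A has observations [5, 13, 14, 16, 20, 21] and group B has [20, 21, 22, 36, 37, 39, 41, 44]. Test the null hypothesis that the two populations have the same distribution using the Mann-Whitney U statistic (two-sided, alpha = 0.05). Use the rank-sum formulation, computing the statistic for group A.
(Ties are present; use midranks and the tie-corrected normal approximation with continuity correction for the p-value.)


Step 1: Combine and sort all 14 observations; assign midranks.
sorted (value, group): (5,X), (13,X), (14,X), (16,X), (20,X), (20,Y), (21,X), (21,Y), (22,Y), (36,Y), (37,Y), (39,Y), (41,Y), (44,Y)
ranks: 5->1, 13->2, 14->3, 16->4, 20->5.5, 20->5.5, 21->7.5, 21->7.5, 22->9, 36->10, 37->11, 39->12, 41->13, 44->14
Step 2: Rank sum for X: R1 = 1 + 2 + 3 + 4 + 5.5 + 7.5 = 23.
Step 3: U_X = R1 - n1(n1+1)/2 = 23 - 6*7/2 = 23 - 21 = 2.
       U_Y = n1*n2 - U_X = 48 - 2 = 46.
Step 4: Ties are present, so use the tie-corrected normal approximation (with continuity correction) for the p-value.
Step 5: p-value = 0.005407; compare to alpha = 0.05. reject H0.

U_X = 2, p = 0.005407, reject H0 at alpha = 0.05.


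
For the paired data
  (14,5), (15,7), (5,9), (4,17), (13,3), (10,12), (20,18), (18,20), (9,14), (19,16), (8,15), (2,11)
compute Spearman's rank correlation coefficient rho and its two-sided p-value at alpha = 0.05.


Step 1: Rank x and y separately (midranks; no ties here).
rank(x): 14->8, 15->9, 5->3, 4->2, 13->7, 10->6, 20->12, 18->10, 9->5, 19->11, 8->4, 2->1
rank(y): 5->2, 7->3, 9->4, 17->10, 3->1, 12->6, 18->11, 20->12, 14->7, 16->9, 15->8, 11->5
Step 2: d_i = R_x(i) - R_y(i); compute d_i^2.
  (8-2)^2=36, (9-3)^2=36, (3-4)^2=1, (2-10)^2=64, (7-1)^2=36, (6-6)^2=0, (12-11)^2=1, (10-12)^2=4, (5-7)^2=4, (11-9)^2=4, (4-8)^2=16, (1-5)^2=16
sum(d^2) = 218.
Step 3: rho = 1 - 6*218 / (12*(12^2 - 1)) = 1 - 1308/1716 = 0.237762.
Step 4: Under H0, t = rho * sqrt((n-2)/(1-rho^2)) = 0.7741 ~ t(10).
Step 5: Two-sided p-value from the t-distribution with 10 df = 0.456801.
Step 6: alpha = 0.05. fail to reject H0.

rho = 0.2378, p = 0.456801, fail to reject H0 at alpha = 0.05.


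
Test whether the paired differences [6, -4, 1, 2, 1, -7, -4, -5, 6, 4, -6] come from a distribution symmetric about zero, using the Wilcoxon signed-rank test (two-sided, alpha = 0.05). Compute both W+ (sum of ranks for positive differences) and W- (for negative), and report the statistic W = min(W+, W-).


Step 1: Drop any zero differences (none here) and take |d_i|.
|d| = [6, 4, 1, 2, 1, 7, 4, 5, 6, 4, 6]
Step 2: Midrank |d_i| (ties get averaged ranks).
ranks: |6|->9, |4|->5, |1|->1.5, |2|->3, |1|->1.5, |7|->11, |4|->5, |5|->7, |6|->9, |4|->5, |6|->9
Step 3: Attach original signs; sum ranks with positive sign and with negative sign.
W+ = 9 + 1.5 + 3 + 1.5 + 9 + 5 = 29
W- = 5 + 11 + 5 + 7 + 9 = 37
(Check: W+ + W- = 66 should equal n(n+1)/2 = 66.)
Step 4: Test statistic W = min(W+, W-) = 29.
Step 5: Ties in |d|, so use the tie-corrected normal approximation.
        E[W] = n(n+1)/4 = 11*12/4 = 33.
        Tie groups: |d|=1 (t=2), |d|=4 (t=3), |d|=6 (t=3); sum(t^3 - t) = 54.
        Var[W] = n(n+1)(2n+1)/24 - sum(t^3-t)/48 = 3036/24 - 54/48 = 125.375.
        z = (W - E[W]) / sqrt(Var[W]) = (29 - 33) / 11.1971 = -0.3572.
        Two-sided p = 2*Phi(z) = 0.720916.
Step 6: alpha = 0.05. fail to reject H0.

W+ = 29, W- = 37, W = min = 29, p = 0.720916, fail to reject H0.


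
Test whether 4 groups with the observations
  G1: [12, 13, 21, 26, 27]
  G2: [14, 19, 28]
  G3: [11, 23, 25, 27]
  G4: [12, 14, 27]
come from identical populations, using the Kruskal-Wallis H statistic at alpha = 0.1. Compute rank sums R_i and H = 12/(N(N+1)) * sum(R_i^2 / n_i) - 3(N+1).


Step 1: Combine all N = 15 observations and assign midranks.
sorted (value, group, rank): (11,G3,1), (12,G1,2.5), (12,G4,2.5), (13,G1,4), (14,G2,5.5), (14,G4,5.5), (19,G2,7), (21,G1,8), (23,G3,9), (25,G3,10), (26,G1,11), (27,G1,13), (27,G3,13), (27,G4,13), (28,G2,15)
Step 2: Sum ranks within each group.
R_1 = 38.5 (n_1 = 5)
R_2 = 27.5 (n_2 = 3)
R_3 = 33 (n_3 = 4)
R_4 = 21 (n_4 = 3)
Step 3: H = 12/(N(N+1)) * sum(R_i^2/n_i) - 3(N+1)
     = 12/(15*16) * (38.5^2/5 + 27.5^2/3 + 33^2/4 + 21^2/3) - 3*16
     = 0.050000 * 967.783 - 48
     = 0.389167.
Step 4: Ties present; correction factor C = 1 - 36/(15^3 - 15) = 0.989286. Corrected H = 0.389167 / 0.989286 = 0.393381.
Step 5: Under H0, H ~ chi^2(3); p-value = 0.941606.
Step 6: alpha = 0.1. fail to reject H0.

H = 0.3934, df = 3, p = 0.941606, fail to reject H0.
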